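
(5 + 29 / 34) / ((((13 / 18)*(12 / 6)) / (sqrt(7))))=1791*sqrt(7) / 442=10.72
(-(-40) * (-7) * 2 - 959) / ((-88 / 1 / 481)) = 730639 / 88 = 8302.72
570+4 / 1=574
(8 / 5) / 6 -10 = -9.73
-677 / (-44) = 677 / 44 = 15.39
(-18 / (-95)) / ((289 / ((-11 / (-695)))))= 198 / 19081225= 0.00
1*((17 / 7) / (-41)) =-17 / 287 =-0.06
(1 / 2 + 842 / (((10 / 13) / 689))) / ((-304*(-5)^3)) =7541799 / 380000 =19.85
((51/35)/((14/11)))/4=561/1960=0.29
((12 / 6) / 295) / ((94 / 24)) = 24 / 13865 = 0.00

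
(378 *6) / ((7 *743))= 324 / 743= 0.44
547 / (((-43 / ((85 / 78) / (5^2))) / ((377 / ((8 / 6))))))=-269671 / 1720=-156.79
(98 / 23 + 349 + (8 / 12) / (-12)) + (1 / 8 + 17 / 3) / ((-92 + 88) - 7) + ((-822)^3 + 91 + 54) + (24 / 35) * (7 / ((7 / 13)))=-354108309851393 / 637560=-555411741.41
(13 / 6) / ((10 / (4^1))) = 13 / 15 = 0.87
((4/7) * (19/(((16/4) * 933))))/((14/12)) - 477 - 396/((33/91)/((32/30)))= -125096761/76195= -1641.80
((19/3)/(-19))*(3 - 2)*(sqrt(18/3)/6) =-sqrt(6)/18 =-0.14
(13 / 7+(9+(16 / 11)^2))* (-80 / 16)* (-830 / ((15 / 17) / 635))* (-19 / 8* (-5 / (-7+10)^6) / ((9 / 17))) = 19874761669625 / 16671501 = 1192139.91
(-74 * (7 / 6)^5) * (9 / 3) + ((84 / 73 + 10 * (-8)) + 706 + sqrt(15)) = sqrt(15) + 13937765 / 94608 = 151.19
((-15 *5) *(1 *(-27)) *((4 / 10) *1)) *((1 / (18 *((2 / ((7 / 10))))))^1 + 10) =32463 / 4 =8115.75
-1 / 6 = -0.17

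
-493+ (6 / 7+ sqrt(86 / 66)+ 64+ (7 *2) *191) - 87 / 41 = sqrt(1419) / 33+ 643952 / 287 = 2244.88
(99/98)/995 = 99/97510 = 0.00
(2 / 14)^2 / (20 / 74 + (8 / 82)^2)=62197 / 852698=0.07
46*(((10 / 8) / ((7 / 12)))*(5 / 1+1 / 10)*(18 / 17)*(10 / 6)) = 6210 / 7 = 887.14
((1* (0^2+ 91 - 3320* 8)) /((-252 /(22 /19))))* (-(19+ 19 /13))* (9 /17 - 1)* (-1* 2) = -30448 /13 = -2342.15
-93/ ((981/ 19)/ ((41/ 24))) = -24149/ 7848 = -3.08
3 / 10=0.30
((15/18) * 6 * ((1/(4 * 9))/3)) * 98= 245/54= 4.54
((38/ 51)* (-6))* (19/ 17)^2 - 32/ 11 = -459012/ 54043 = -8.49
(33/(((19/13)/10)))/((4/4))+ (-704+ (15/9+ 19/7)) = -189058/399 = -473.83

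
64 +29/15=989/15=65.93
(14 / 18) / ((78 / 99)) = 77 / 78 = 0.99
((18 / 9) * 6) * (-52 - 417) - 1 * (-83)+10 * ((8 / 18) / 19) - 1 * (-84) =-933791 / 171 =-5460.77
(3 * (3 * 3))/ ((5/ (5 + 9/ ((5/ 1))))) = 36.72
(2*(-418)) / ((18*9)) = -418 / 81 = -5.16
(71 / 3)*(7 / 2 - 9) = -781 / 6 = -130.17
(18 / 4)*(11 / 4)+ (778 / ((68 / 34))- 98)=2427 / 8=303.38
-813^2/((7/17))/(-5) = 11236473/35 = 321042.09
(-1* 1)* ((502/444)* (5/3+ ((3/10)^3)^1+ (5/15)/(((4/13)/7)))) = -2328527/222000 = -10.49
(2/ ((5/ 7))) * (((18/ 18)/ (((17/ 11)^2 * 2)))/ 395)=847/ 570775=0.00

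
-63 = -63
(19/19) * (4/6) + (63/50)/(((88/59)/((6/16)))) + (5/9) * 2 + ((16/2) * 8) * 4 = 81764359/316800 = 258.09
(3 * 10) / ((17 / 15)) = 450 / 17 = 26.47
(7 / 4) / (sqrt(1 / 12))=7* sqrt(3) / 2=6.06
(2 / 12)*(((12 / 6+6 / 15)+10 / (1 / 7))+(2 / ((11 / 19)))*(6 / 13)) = 26453 / 2145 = 12.33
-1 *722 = -722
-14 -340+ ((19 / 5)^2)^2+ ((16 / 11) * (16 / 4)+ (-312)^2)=668279781 / 6875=97204.33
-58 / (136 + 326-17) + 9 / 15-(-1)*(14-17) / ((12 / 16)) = -1571 / 445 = -3.53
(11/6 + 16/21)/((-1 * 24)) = -0.11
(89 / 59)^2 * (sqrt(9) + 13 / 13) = 31684 / 3481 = 9.10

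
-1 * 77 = -77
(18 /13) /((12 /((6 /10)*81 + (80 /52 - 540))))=-95523 /1690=-56.52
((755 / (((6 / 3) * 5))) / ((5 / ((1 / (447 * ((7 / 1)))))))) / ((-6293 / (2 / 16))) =-151 / 1575263760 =-0.00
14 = 14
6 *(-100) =-600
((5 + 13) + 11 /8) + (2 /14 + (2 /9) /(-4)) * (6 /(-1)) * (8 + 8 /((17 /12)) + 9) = 3065 /408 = 7.51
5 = 5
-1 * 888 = -888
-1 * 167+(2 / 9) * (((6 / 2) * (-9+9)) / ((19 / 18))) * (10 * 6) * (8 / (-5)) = -167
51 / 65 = 0.78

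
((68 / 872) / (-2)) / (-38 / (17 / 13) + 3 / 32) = 2312 / 1717513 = 0.00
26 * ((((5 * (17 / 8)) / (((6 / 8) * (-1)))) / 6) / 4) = -1105 / 72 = -15.35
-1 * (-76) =76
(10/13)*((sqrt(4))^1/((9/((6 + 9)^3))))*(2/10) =1500/13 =115.38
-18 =-18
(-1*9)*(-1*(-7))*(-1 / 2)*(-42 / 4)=-330.75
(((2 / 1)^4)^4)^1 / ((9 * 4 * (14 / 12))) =32768 / 21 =1560.38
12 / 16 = 3 / 4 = 0.75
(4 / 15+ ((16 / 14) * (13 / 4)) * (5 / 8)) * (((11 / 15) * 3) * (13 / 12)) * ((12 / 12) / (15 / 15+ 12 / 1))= 11957 / 25200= 0.47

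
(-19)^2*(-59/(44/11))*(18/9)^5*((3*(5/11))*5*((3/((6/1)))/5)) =-1277940/11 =-116176.36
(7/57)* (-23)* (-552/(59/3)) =88872/1121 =79.28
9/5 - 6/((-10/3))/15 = 48/25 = 1.92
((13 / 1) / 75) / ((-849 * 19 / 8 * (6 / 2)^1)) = -104 / 3629475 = -0.00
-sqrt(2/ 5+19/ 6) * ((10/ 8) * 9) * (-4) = 3 * sqrt(3210)/ 2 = 84.99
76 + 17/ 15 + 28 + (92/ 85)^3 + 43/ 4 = 863346481/ 7369500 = 117.15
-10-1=-11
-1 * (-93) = 93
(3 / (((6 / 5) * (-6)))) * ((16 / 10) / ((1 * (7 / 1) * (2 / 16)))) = -16 / 21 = -0.76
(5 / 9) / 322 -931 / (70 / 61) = -5877856 / 7245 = -811.30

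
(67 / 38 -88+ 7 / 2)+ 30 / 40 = -6231 / 76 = -81.99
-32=-32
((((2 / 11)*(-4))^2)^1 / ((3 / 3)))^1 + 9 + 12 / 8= 11.03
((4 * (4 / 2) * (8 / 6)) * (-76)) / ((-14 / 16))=19456 / 21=926.48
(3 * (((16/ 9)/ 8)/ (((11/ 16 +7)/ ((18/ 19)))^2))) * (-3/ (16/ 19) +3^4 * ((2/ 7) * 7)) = 973440/ 606841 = 1.60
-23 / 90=-0.26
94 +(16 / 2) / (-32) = 375 / 4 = 93.75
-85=-85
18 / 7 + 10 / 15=68 / 21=3.24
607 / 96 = 6.32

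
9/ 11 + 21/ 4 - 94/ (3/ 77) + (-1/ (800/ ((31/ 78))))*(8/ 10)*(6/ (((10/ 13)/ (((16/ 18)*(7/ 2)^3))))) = -2382649463/ 990000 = -2406.72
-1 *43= -43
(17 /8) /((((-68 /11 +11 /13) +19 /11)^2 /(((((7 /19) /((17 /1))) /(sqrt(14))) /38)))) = 20449 * sqrt(14) /3075789312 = 0.00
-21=-21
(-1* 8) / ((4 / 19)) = -38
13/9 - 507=-4550/9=-505.56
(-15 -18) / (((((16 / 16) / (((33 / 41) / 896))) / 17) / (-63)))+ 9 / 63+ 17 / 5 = 6482347 / 183680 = 35.29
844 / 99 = 8.53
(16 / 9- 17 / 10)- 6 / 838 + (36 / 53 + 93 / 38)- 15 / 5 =3744833 / 18986985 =0.20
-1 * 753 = -753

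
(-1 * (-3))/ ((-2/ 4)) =-6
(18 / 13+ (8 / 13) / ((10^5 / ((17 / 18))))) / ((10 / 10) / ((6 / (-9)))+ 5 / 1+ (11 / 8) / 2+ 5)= 8100034 / 53746875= 0.15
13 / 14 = 0.93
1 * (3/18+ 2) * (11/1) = 143/6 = 23.83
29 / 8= 3.62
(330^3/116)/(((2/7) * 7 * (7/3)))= 13476375/203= 66386.08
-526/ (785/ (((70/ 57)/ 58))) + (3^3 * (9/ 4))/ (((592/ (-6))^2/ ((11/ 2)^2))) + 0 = 63514629875/ 363811070976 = 0.17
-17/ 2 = -8.50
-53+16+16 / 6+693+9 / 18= 3955 / 6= 659.17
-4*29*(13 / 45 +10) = -53708 / 45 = -1193.51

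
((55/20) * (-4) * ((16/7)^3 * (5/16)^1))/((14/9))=-63360/2401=-26.39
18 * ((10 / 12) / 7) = 15 / 7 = 2.14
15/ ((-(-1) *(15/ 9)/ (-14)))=-126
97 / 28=3.46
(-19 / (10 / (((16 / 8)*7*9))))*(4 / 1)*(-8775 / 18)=466830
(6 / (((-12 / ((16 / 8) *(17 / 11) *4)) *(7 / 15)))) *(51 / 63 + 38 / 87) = -23460 / 1421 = -16.51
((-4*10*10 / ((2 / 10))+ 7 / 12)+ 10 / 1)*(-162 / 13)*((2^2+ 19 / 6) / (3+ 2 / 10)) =46194255 / 832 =55521.94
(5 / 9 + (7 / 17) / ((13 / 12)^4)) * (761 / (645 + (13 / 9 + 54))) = 0.93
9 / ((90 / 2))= 0.20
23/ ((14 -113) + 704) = 23/ 605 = 0.04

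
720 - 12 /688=123837 /172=719.98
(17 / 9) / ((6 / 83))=1411 / 54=26.13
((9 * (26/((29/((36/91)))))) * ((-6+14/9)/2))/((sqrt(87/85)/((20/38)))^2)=-4080000/2125207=-1.92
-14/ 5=-2.80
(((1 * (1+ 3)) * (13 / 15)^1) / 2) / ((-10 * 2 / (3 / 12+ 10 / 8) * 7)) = -13 / 700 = -0.02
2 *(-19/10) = -19/5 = -3.80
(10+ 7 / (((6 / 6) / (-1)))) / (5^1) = 3 / 5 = 0.60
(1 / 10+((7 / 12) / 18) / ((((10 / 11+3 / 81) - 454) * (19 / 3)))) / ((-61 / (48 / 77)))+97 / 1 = 5823949769173 / 60041351755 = 97.00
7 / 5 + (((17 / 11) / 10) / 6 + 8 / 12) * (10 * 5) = 11887 / 330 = 36.02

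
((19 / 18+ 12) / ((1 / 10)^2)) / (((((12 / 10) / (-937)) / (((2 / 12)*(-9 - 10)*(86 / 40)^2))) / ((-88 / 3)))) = -425461879975 / 972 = -437717983.51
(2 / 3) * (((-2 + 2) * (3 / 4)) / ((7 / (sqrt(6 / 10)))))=0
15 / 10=1.50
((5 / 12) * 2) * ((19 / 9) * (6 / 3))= 95 / 27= 3.52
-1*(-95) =95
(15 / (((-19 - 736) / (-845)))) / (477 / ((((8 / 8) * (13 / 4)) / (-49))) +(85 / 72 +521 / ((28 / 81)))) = -16609320 / 5622817049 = -0.00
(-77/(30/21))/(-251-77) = 539/3280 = 0.16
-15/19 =-0.79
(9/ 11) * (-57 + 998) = 769.91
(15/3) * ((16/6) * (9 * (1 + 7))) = 960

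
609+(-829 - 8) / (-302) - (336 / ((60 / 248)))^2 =-14557560197 / 7550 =-1928153.67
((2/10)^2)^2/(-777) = -1/485625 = -0.00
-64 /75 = -0.85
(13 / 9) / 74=0.02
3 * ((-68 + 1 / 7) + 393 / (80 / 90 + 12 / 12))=50052 / 119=420.61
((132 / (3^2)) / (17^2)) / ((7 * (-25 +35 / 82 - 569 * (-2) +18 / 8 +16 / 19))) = 137104 / 21114494037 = 0.00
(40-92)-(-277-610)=835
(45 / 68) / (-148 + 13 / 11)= -99 / 21964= -0.00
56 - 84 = -28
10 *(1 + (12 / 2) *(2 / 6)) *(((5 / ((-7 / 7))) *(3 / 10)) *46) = -2070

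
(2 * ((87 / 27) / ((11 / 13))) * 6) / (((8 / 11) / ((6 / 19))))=377 / 19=19.84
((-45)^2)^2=4100625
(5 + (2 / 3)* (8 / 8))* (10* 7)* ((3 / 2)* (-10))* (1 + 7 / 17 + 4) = -32200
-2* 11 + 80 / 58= -598 / 29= -20.62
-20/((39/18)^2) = -720/169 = -4.26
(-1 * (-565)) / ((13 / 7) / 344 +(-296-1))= -1360520 / 715163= -1.90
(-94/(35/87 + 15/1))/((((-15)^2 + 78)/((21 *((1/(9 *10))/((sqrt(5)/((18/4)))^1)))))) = -28623 *sqrt(5)/6767000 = -0.01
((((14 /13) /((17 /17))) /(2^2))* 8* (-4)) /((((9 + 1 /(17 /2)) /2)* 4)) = -952 /2015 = -0.47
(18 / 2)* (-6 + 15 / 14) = -621 / 14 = -44.36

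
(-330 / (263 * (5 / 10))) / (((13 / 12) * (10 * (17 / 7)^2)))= -0.04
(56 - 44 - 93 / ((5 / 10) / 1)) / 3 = -58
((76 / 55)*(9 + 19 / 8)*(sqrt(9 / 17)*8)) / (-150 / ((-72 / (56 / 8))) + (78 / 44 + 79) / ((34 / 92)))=248976*sqrt(17) / 2615885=0.39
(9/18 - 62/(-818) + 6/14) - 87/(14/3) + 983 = 2763830/2863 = 965.36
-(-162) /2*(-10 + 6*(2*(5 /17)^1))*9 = -80190 /17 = -4717.06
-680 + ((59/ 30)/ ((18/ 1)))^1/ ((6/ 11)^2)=-679.63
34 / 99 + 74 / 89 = 1.17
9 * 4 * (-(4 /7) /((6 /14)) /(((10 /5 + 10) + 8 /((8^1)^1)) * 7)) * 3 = -144 /91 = -1.58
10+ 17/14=157/14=11.21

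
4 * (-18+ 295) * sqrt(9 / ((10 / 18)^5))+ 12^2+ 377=521+ 807732 * sqrt(5) / 125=14970.15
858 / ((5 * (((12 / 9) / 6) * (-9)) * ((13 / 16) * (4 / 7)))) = -924 / 5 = -184.80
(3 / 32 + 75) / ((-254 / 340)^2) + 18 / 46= 400479813 / 2967736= 134.94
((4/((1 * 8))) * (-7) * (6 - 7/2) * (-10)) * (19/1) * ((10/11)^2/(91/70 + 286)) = 1662500/347633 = 4.78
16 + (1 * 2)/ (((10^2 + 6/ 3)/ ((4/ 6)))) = 2450/ 153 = 16.01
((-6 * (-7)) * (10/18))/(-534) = -35/801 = -0.04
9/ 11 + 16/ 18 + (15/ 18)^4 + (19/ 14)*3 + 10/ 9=735653/ 99792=7.37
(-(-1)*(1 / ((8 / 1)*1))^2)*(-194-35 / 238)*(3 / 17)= -0.54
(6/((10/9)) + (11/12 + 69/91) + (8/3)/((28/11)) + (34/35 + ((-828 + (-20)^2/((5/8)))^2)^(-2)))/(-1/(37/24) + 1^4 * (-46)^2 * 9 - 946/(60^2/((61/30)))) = 0.00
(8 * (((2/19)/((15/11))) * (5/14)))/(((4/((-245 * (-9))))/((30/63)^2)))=11000/399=27.57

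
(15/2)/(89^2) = 0.00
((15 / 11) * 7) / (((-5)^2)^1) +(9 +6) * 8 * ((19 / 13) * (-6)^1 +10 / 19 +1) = -11802213 / 13585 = -868.77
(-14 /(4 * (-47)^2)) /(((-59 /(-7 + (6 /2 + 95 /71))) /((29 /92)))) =-38367 /1702644184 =-0.00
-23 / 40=-0.58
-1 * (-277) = 277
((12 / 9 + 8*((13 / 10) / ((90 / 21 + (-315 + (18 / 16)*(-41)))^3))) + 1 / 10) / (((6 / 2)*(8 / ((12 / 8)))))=114374496872183 / 1276738773613920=0.09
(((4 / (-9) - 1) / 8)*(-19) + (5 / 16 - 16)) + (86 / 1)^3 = 91590299 / 144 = 636043.74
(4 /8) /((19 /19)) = 1 /2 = 0.50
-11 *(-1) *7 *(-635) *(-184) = 8996680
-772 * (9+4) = -10036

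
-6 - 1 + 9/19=-124/19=-6.53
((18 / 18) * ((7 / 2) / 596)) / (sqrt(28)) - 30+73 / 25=-677 / 25+sqrt(7) / 2384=-27.08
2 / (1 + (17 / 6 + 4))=12 / 47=0.26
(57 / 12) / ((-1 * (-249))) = 19 / 996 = 0.02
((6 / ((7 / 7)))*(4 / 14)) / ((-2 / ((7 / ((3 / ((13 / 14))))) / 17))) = -13 / 119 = -0.11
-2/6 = -1/3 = -0.33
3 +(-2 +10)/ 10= 19/ 5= 3.80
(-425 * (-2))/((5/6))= 1020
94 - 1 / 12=1127 / 12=93.92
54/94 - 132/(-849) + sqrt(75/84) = 9709/13301 + 5*sqrt(7)/14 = 1.67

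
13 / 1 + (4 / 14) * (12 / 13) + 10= 2117 / 91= 23.26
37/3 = 12.33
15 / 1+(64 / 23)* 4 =601 / 23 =26.13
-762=-762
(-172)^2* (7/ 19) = 207088/ 19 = 10899.37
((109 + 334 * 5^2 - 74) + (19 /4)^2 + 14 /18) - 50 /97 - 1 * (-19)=117705889 /13968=8426.82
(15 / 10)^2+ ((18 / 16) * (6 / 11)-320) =-6977 / 22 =-317.14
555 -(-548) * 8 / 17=13819 / 17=812.88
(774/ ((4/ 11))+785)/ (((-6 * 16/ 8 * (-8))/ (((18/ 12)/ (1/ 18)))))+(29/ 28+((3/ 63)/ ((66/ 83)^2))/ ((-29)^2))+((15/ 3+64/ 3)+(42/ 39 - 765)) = 1326028976995/ 16001713728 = 82.87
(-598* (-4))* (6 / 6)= 2392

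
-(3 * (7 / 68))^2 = -441 / 4624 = -0.10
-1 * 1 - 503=-504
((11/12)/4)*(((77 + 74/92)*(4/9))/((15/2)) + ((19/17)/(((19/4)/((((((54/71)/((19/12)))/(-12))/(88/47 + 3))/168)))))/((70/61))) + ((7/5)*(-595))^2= 17741677491681983201/25568427336480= 693890.06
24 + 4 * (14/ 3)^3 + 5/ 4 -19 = 44579/ 108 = 412.77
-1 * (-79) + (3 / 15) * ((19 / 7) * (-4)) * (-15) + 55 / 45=7106 / 63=112.79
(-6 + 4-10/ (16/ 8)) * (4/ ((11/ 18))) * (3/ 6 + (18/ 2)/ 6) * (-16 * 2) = 32256/ 11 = 2932.36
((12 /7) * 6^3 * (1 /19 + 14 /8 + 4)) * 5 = 204120 /19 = 10743.16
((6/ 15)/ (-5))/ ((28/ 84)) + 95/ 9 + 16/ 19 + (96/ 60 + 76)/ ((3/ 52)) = 5797859/ 4275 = 1356.22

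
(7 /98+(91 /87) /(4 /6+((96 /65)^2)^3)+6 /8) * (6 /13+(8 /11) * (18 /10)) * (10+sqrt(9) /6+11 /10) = 588397069941084909 /31270128268604225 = 18.82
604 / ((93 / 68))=41072 / 93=441.63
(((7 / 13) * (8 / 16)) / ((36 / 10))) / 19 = 35 / 8892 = 0.00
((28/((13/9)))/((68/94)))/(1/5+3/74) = 2191140/19669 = 111.40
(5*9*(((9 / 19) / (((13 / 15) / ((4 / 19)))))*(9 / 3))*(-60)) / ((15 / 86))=-25077600 / 4693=-5343.62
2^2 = 4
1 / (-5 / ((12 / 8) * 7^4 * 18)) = -12965.40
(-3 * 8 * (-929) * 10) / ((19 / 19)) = 222960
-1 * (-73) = 73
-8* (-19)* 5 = 760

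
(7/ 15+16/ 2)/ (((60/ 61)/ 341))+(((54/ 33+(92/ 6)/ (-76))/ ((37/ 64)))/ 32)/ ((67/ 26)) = 1368721849897/ 466299900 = 2935.28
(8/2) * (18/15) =24/5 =4.80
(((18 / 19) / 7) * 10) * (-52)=-9360 / 133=-70.38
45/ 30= 3/ 2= 1.50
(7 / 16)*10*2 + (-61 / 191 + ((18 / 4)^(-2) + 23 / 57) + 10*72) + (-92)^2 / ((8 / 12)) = 15784924343 / 1175796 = 13424.88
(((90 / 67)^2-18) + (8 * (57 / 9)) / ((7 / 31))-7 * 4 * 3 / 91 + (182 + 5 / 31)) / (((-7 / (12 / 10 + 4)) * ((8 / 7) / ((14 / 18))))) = -14794360169 / 75145860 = -196.88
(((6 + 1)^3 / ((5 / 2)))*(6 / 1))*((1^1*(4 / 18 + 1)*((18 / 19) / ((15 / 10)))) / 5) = 60368 / 475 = 127.09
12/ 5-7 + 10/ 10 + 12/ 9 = -2.27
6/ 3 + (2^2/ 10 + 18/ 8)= 93/ 20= 4.65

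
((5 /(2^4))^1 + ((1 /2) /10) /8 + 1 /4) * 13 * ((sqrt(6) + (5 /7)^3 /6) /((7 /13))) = 54925 /65856 + 2197 * sqrt(6) /160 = 34.47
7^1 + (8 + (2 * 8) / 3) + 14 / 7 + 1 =70 / 3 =23.33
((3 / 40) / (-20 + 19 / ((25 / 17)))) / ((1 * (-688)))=5 / 324736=0.00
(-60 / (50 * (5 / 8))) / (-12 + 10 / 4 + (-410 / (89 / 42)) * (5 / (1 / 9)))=8544 / 38787275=0.00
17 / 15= 1.13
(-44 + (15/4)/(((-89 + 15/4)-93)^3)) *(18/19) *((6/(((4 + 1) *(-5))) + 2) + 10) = -490.21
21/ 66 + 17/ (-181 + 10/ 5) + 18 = 18.22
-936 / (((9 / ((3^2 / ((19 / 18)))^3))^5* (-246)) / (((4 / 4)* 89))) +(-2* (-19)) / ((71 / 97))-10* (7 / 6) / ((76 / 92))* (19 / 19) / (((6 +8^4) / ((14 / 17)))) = 346516102663101671123710891505142432491 / 660364952894797032068476827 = 524734241488.90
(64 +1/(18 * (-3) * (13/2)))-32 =11231/351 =32.00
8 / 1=8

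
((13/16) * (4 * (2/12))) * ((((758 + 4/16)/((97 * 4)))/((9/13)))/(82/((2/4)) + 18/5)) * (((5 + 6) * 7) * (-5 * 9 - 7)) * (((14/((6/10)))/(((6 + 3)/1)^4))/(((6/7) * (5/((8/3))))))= -13967438485/172794852504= -0.08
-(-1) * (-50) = -50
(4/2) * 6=12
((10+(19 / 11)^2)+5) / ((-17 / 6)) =-768 / 121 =-6.35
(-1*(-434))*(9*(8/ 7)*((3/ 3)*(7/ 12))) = 2604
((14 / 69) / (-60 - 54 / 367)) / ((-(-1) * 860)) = -2569 / 654935580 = -0.00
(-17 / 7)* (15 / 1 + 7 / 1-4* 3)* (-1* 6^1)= 1020 / 7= 145.71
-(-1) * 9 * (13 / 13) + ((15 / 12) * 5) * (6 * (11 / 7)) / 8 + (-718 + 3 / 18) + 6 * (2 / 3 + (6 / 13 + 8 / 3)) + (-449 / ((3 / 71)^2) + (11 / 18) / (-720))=-297397545671 / 1179360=-252168.59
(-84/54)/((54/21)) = -49/81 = -0.60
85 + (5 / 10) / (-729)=123929 / 1458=85.00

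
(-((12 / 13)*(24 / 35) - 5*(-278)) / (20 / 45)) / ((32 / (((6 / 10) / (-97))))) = 8541963 / 14123200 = 0.60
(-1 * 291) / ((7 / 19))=-5529 / 7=-789.86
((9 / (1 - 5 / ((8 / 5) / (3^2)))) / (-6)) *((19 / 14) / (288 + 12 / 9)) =171 / 659246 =0.00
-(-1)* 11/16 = 11/16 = 0.69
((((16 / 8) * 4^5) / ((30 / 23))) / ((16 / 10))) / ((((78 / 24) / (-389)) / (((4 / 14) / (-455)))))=73.76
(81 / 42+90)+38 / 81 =104779 / 1134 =92.40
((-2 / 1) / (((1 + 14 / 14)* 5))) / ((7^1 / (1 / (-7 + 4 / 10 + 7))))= -1 / 14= -0.07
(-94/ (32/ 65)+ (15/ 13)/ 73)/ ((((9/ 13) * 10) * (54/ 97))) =-56239727/ 1135296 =-49.54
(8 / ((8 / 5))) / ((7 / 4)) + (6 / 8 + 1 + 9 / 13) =1929 / 364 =5.30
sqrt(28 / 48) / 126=0.01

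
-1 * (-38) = 38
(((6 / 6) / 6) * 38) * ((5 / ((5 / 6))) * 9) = 342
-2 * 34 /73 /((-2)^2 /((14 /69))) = -238 /5037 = -0.05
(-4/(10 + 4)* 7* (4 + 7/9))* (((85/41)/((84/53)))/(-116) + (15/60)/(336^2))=0.11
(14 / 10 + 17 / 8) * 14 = 987 / 20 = 49.35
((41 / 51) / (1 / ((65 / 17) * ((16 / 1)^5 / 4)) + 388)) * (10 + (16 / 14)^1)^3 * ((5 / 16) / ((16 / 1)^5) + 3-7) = -3536304344903655 / 308402602121656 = -11.47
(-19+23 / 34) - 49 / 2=-728 / 17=-42.82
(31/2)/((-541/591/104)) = -952692/541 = -1760.98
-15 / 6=-5 / 2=-2.50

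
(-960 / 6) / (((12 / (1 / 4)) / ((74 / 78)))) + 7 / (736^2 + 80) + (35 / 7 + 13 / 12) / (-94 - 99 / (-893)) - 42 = -80121785872673 / 1771540881552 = -45.23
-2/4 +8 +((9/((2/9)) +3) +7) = 58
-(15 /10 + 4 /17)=-59 /34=-1.74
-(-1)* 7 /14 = 1 /2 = 0.50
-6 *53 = -318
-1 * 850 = -850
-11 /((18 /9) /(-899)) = 9889 /2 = 4944.50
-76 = -76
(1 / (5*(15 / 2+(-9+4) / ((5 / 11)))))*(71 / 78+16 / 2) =-139 / 273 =-0.51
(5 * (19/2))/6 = 95/12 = 7.92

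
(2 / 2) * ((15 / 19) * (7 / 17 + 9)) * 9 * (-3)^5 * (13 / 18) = -11736.22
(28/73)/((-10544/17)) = -119/192428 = -0.00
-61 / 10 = -6.10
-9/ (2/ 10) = -45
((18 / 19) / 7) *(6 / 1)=108 / 133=0.81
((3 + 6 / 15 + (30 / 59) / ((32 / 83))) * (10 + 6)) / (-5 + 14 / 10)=-22273 / 1062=-20.97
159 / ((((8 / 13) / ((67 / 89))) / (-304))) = -5262582 / 89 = -59130.13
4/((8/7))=3.50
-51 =-51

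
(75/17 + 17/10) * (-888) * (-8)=3690528/85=43417.98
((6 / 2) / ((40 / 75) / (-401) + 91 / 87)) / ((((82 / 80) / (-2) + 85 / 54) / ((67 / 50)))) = 56098296 / 15475457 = 3.62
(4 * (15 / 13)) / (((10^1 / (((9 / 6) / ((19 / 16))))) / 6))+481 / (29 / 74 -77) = -3893702 / 1400243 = -2.78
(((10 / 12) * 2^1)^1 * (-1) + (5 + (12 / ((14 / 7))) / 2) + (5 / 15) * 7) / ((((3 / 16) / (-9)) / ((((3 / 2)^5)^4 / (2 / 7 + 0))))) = -317297380491 / 65536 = -4841573.80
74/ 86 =37/ 43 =0.86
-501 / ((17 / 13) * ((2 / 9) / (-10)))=293085 / 17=17240.29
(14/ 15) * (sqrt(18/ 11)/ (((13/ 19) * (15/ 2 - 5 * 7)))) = -532 * sqrt(22)/ 39325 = -0.06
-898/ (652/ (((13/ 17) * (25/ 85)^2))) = -145925/ 1601638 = -0.09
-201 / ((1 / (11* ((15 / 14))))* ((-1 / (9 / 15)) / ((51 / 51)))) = 19899 / 14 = 1421.36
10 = 10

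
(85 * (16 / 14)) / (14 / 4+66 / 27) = 12240 / 749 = 16.34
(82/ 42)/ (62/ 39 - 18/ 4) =-1066/ 1589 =-0.67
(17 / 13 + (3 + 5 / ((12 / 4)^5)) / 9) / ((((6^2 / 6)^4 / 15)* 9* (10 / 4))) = 0.00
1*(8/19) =0.42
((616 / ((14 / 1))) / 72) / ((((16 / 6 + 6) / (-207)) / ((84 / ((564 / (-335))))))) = 1779855 / 2444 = 728.25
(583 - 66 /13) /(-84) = -7513 /1092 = -6.88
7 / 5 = 1.40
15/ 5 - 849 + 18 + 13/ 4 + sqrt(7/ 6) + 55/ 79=-260401/ 316 + sqrt(42)/ 6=-822.97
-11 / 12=-0.92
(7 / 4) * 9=63 / 4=15.75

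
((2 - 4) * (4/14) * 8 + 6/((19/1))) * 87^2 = -4284054/133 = -32210.93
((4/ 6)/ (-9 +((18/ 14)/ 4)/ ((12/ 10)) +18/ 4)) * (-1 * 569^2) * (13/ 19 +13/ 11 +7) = 67192062896/ 148599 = 452170.36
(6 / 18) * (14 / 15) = 14 / 45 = 0.31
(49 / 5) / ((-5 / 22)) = -1078 / 25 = -43.12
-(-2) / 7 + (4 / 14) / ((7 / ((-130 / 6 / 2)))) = -23 / 147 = -0.16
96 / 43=2.23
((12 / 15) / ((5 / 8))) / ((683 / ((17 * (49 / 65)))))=26656 / 1109875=0.02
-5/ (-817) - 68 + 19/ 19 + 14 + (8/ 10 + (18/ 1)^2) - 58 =873398/ 4085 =213.81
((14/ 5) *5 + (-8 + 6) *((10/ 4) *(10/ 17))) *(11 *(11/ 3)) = 22748/ 51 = 446.04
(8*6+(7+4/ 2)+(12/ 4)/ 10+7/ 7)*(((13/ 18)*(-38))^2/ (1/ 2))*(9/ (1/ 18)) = 14227298.80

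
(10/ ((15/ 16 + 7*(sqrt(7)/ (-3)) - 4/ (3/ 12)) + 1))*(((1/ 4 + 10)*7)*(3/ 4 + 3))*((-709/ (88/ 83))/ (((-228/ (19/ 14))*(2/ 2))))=-122144304375/ 129471584 + 1266681675*sqrt(7)/ 8091974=-529.25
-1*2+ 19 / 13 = -0.54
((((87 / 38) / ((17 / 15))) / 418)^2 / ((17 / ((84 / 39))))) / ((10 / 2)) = 2384235 / 4028560423316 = 0.00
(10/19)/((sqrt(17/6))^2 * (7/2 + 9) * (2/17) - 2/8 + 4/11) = 0.12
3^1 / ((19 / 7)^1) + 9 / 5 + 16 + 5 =2271 / 95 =23.91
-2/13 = -0.15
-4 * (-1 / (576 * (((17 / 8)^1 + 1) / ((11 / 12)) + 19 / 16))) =11 / 7281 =0.00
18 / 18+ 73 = 74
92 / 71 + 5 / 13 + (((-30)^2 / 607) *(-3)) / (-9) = 1218357 / 560261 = 2.17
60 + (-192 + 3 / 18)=-791 / 6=-131.83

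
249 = 249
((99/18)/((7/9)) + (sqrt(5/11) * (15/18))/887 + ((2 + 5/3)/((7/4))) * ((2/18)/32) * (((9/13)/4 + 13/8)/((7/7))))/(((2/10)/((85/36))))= 2125 * sqrt(55)/2107512 + 473460625/5660928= 83.64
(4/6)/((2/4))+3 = 13/3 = 4.33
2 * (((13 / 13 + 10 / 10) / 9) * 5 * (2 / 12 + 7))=430 / 27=15.93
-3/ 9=-1/ 3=-0.33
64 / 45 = 1.42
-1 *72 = -72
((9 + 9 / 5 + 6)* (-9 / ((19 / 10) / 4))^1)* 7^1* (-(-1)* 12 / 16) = -31752 / 19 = -1671.16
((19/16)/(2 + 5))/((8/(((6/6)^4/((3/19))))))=361/2688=0.13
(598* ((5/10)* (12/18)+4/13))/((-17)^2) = 1150/867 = 1.33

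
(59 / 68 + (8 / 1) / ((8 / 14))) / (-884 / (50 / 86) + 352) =-25275 / 1986416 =-0.01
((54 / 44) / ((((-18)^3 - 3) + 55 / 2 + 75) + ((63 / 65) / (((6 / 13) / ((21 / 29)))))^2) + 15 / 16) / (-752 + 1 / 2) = -26498927095 / 21246393807672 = -0.00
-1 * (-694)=694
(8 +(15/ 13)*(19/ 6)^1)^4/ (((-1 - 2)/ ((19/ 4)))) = -53382985713/ 1827904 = -29204.48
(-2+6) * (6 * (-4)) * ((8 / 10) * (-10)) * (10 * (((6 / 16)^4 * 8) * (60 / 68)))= 18225 / 17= 1072.06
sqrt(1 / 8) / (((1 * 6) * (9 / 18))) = sqrt(2) / 12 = 0.12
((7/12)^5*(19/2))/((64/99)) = 0.99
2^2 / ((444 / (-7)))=-0.06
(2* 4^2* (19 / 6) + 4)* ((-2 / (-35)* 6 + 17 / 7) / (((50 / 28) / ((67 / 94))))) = 2053684 / 17625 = 116.52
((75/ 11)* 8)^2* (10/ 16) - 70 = 216530/ 121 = 1789.50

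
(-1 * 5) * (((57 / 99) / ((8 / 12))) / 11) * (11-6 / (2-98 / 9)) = -8873 / 1936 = -4.58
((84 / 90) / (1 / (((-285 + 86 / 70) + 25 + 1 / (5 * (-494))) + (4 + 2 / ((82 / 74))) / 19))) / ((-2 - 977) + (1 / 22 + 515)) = 0.52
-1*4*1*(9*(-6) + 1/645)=139316/645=215.99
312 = 312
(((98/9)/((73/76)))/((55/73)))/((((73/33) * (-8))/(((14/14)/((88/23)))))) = -21413/96360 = -0.22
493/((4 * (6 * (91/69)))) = 11339/728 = 15.58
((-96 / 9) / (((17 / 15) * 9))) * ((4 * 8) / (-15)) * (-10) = -10240 / 459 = -22.31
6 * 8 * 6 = 288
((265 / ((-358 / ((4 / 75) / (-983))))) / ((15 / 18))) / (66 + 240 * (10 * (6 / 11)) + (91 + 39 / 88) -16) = 18656 / 561509579475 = 0.00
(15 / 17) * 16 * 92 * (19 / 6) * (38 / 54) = 1328480 / 459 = 2894.29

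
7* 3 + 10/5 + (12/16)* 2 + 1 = 51/2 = 25.50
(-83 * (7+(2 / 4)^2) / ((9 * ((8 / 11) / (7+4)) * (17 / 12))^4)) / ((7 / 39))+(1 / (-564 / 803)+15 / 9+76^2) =-40981120332869 / 47482690752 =-863.07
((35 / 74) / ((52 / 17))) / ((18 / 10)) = 2975 / 34632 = 0.09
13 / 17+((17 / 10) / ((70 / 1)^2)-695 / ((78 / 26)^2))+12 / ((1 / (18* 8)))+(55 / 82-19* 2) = 496172122141 / 307377000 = 1614.21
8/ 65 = 0.12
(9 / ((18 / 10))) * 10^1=50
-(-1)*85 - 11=74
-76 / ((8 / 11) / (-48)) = 5016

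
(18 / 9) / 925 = 2 / 925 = 0.00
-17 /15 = -1.13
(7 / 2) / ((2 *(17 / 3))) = 21 / 68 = 0.31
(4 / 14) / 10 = 1 / 35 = 0.03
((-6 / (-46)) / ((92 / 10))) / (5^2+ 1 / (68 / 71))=510 / 936859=0.00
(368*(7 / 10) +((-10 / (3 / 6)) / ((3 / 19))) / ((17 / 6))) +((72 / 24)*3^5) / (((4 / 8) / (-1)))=-105834 / 85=-1245.11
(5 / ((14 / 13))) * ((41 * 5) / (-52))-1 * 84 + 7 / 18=-51365 / 504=-101.91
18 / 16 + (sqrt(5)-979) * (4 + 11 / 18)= -324947 / 72 + 83 * sqrt(5) / 18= -4502.84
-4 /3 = -1.33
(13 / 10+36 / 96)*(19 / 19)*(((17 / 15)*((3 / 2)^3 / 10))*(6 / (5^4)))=30753 / 5000000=0.01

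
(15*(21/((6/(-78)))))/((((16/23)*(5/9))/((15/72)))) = -282555/128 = -2207.46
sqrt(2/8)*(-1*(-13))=13/2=6.50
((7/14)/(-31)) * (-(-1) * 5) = -5/62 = -0.08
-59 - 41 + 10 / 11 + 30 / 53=-57440 / 583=-98.52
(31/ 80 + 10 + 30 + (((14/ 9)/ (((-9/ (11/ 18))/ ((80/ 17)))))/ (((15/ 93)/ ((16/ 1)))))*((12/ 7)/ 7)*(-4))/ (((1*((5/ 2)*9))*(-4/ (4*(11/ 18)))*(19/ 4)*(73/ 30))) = -2256866777/ 10829127330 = -0.21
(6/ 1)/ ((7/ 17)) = 102/ 7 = 14.57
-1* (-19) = 19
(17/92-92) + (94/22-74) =-163481/1012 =-161.54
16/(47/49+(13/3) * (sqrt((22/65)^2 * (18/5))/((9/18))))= -4606000/9020547+8451520 * sqrt(10)/9020547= 2.45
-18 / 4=-9 / 2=-4.50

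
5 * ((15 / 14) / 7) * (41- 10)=2325 / 98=23.72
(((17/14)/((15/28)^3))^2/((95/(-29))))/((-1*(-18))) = -10302863872/9738984375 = -1.06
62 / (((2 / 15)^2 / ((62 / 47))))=216225 / 47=4600.53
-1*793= -793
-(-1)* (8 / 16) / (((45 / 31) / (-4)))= -62 / 45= -1.38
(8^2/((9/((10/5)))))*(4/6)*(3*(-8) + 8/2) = -5120/27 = -189.63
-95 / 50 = -19 / 10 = -1.90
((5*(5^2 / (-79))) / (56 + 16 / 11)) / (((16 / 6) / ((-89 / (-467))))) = -367125 / 186531008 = -0.00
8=8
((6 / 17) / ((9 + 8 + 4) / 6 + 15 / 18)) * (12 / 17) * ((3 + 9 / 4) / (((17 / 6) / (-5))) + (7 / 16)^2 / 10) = -10863909 / 20438080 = -0.53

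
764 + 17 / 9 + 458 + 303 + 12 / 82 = 563476 / 369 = 1527.04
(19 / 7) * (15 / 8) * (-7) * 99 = -28215 / 8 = -3526.88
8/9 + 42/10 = 5.09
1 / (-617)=-1 / 617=-0.00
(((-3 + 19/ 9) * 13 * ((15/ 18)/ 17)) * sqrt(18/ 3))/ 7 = -260 * sqrt(6)/ 3213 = -0.20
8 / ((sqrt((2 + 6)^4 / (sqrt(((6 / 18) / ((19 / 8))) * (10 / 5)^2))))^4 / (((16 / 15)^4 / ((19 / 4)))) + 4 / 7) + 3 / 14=1151364773 / 5373033778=0.21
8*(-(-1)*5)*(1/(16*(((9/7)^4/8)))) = 7.32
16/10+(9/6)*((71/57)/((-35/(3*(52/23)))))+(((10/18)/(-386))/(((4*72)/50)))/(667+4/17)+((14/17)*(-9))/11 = 0.56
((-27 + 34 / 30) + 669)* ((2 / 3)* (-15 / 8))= -9647 / 12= -803.92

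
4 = 4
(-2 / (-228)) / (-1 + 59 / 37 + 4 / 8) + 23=106228 / 4617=23.01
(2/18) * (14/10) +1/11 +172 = 85262/495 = 172.25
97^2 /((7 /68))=639812 /7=91401.71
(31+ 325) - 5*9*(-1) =401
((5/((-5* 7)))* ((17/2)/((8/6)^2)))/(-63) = 17/1568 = 0.01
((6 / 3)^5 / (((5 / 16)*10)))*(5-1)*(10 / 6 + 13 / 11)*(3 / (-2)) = -48128 / 275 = -175.01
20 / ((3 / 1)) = 20 / 3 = 6.67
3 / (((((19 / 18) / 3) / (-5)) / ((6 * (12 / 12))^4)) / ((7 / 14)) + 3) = 524880 / 524861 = 1.00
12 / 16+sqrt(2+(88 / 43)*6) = 3 / 4+sqrt(26402) / 43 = 4.53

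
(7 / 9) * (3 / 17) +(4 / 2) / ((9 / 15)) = 59 / 17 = 3.47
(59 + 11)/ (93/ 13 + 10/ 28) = 12740/ 1367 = 9.32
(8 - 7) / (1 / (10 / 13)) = 0.77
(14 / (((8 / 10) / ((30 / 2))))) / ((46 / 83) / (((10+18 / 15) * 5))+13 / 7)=610050 / 4339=140.60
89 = 89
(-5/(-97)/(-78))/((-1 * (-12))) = -0.00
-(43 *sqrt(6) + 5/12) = -43 *sqrt(6)-5/12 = -105.74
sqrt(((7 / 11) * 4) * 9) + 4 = 4 + 6 * sqrt(77) / 11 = 8.79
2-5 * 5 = -23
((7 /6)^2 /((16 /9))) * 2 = 49 /32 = 1.53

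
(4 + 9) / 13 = 1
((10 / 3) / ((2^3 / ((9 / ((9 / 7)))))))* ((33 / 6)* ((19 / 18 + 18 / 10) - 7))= -28721 / 432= -66.48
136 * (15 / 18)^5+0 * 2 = 53125 / 972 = 54.66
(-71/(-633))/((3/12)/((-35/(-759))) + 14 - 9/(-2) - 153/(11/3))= -109340/17357493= -0.01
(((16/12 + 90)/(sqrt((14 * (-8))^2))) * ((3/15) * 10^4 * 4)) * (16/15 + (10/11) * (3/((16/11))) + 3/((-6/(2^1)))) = 798025/63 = 12667.06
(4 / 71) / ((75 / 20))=0.02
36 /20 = 9 /5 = 1.80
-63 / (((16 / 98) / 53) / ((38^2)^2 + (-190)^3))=97632082863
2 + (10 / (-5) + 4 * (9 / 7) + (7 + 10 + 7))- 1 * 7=155 / 7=22.14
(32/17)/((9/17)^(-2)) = 0.53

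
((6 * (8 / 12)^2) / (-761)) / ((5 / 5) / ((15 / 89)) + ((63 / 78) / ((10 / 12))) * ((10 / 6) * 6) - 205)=65 / 3512776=0.00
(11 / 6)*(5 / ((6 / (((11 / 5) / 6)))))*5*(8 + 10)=605 / 12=50.42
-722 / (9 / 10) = -802.22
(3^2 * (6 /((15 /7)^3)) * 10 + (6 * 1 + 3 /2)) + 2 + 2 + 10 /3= 10457 /150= 69.71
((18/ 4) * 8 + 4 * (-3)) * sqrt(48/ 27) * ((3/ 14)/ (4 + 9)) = 48/ 91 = 0.53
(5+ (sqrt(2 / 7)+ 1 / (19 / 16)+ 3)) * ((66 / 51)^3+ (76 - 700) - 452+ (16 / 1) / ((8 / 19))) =-854959728 / 93347 - 5089046 * sqrt(14) / 34391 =-9712.62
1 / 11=0.09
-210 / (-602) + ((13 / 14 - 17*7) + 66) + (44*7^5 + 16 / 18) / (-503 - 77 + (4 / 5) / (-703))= -1831839885679 / 1380712284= -1326.74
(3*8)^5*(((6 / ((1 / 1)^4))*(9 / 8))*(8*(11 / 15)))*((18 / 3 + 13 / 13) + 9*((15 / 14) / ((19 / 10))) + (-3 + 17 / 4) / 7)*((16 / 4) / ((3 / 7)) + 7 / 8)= 749426743296 / 19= 39443512805.05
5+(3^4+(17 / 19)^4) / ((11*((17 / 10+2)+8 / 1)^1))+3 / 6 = 2057744837 / 335446254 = 6.13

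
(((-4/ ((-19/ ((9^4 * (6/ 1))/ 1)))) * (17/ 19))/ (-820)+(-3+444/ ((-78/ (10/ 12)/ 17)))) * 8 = -2140031744/ 2886195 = -741.47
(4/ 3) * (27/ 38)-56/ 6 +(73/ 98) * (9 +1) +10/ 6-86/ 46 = -73225/ 64239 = -1.14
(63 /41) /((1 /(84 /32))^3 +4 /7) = 2.45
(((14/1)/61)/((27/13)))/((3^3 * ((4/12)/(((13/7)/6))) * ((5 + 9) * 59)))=169/36731394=0.00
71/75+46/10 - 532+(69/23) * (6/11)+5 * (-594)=-2883224/825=-3494.82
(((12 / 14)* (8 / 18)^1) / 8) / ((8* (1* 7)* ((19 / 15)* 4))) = 5 / 29792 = 0.00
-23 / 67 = -0.34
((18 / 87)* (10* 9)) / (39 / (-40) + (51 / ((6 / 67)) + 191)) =7200 / 293683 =0.02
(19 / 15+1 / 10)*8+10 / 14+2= 1433 / 105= 13.65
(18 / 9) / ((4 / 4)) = 2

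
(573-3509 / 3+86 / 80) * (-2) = 71471 / 60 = 1191.18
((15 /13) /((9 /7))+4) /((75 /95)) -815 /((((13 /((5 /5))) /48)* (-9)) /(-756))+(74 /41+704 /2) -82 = -6056149571 /23985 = -252497.38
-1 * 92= -92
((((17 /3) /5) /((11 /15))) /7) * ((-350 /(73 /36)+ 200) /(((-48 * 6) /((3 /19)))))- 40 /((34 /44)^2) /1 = -12406385965 /185189466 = -66.99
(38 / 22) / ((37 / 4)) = 76 / 407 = 0.19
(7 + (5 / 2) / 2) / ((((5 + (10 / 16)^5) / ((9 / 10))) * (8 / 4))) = 202752 / 278275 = 0.73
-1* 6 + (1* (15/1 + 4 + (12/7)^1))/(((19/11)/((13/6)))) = 15947/798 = 19.98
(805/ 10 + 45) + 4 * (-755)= -5789/ 2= -2894.50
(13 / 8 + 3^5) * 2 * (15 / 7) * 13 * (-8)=-763230 / 7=-109032.86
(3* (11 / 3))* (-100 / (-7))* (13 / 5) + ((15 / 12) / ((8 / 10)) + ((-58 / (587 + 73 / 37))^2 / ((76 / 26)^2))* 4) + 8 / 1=125446790696623 / 300012556032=418.14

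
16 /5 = 3.20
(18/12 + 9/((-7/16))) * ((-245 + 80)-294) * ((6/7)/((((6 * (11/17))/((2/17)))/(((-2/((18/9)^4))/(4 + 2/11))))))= -122553/18032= -6.80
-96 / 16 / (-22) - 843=-9270 / 11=-842.73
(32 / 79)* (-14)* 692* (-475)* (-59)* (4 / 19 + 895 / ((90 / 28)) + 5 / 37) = -806587189408000 / 26307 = -30660553822.48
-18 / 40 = -9 / 20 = -0.45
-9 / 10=-0.90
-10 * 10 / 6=-50 / 3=-16.67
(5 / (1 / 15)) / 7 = 75 / 7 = 10.71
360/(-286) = -180/143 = -1.26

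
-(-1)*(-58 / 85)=-0.68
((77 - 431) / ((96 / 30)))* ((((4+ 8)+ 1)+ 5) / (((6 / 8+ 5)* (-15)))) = 531 / 23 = 23.09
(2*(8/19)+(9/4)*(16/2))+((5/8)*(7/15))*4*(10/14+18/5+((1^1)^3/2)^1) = 27883/1140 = 24.46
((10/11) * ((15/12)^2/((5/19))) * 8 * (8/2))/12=475/33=14.39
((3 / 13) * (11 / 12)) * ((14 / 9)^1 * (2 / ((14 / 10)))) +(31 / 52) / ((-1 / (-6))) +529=124733 / 234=533.05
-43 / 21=-2.05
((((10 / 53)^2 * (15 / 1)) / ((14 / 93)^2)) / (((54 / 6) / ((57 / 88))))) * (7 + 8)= 308120625 / 12112408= 25.44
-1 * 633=-633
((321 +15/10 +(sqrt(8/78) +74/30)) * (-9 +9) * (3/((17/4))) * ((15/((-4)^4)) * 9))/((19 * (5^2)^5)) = 0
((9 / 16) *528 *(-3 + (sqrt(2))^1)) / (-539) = 81 / 49 -27 *sqrt(2) / 49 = 0.87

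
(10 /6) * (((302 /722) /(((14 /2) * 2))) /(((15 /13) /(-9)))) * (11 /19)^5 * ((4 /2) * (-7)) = 316143113 /893871739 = 0.35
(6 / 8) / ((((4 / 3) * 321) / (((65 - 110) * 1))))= -0.08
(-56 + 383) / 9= 109 / 3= 36.33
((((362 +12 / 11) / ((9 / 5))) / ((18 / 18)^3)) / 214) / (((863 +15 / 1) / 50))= 249625 / 4650327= 0.05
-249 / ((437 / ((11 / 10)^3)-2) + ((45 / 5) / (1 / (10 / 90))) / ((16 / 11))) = -5302704 / 6964049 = -0.76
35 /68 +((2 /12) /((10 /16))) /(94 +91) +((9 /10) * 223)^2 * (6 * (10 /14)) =228028535669 /1320900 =172631.19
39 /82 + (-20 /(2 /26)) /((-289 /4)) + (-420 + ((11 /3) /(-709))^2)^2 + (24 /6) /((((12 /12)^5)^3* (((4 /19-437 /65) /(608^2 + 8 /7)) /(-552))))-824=1142459889706356491512772945879 /9102831605805012702606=125505989.69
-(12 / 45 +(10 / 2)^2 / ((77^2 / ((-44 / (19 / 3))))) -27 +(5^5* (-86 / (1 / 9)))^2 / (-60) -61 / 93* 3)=464329240361425261 / 4762065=97505859403.73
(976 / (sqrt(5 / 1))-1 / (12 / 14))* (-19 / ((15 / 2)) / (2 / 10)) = 133 / 9-37088* sqrt(5) / 15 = -5513.97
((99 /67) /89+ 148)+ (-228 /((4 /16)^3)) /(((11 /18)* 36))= -33797195 /65593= -515.26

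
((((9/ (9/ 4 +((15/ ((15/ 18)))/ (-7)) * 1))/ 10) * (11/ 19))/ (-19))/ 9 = 154/ 16245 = 0.01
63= 63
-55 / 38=-1.45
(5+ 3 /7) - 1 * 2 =24 /7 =3.43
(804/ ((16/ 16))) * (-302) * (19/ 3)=-1537784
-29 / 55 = -0.53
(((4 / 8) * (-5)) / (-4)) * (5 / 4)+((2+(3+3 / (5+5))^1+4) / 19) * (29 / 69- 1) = 6957 / 13984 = 0.50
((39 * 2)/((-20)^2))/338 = 3/5200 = 0.00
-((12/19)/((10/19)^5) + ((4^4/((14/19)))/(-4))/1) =12463259/175000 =71.22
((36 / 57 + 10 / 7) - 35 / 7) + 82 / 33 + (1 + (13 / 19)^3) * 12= 24382315 / 1584429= 15.39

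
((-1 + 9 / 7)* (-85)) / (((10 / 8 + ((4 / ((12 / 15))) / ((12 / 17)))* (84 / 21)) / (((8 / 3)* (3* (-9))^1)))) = 29376 / 497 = 59.11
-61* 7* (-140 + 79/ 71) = 4210647/ 71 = 59304.89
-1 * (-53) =53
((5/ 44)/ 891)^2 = 25/ 1536953616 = 0.00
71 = 71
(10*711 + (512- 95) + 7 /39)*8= 2348480 /39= 60217.44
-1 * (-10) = 10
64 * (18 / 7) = 1152 / 7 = 164.57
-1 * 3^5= -243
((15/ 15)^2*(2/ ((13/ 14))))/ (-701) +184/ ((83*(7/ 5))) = 8367692/ 5294653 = 1.58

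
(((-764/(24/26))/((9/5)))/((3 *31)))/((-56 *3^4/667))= 8280805/11389896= 0.73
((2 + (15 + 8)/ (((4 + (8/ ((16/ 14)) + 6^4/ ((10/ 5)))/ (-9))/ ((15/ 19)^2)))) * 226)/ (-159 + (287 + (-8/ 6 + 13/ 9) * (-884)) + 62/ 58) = 23614632198/ 1799068409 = 13.13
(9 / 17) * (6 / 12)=9 / 34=0.26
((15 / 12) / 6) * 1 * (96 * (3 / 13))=4.62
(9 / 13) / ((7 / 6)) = 54 / 91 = 0.59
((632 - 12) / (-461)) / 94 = -310 / 21667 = -0.01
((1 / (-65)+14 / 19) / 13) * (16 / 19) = 14256 / 305045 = 0.05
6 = 6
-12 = -12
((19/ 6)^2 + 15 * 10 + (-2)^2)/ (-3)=-5905/ 108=-54.68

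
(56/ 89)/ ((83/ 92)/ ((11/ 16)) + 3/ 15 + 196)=0.00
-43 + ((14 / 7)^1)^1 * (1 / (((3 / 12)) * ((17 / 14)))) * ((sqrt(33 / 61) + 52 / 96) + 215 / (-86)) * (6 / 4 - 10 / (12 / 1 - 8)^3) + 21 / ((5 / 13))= -23407 / 4080 + 301 * sqrt(2013) / 2074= 0.77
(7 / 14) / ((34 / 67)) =67 / 68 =0.99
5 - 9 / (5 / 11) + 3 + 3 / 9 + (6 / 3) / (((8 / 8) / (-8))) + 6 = -322 / 15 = -21.47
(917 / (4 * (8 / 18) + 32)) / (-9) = -917 / 304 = -3.02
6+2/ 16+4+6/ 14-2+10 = 18.55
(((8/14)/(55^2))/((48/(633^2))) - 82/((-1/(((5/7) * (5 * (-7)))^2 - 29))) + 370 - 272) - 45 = 4144081063/84700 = 48926.58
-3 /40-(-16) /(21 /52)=33217 /840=39.54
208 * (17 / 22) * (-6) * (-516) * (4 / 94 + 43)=21418475.33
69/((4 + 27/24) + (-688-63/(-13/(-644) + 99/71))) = -11900936/125462091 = -0.09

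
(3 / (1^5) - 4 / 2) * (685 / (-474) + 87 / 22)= 6542 / 2607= 2.51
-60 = -60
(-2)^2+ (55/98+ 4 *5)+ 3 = 2701/98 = 27.56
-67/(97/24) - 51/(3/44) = -74164/97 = -764.58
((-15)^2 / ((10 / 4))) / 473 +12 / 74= 6168 / 17501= 0.35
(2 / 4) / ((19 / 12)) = 6 / 19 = 0.32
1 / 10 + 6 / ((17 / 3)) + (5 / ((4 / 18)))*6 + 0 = 136.16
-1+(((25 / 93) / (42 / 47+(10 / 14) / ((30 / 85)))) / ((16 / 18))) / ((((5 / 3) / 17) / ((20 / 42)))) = -177283 / 357058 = -0.50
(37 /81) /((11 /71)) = 2627 /891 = 2.95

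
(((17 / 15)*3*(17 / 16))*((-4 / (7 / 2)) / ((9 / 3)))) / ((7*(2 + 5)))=-289 / 10290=-0.03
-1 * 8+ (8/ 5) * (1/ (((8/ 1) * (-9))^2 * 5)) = -129599/ 16200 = -8.00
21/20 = 1.05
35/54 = 0.65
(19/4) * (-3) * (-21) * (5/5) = 1197/4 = 299.25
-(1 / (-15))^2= -1 / 225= -0.00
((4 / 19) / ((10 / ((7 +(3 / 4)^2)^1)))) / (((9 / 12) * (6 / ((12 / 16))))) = 121 / 4560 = 0.03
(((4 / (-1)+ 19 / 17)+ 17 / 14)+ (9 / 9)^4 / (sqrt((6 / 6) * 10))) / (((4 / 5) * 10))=-397 / 1904+ sqrt(10) / 80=-0.17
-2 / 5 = -0.40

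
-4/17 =-0.24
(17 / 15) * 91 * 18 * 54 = 501228 / 5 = 100245.60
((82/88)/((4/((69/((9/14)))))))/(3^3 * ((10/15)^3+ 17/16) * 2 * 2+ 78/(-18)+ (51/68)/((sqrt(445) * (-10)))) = 0.18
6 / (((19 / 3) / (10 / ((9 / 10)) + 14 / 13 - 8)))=980 / 247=3.97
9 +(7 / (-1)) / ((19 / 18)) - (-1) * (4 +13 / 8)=1215 / 152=7.99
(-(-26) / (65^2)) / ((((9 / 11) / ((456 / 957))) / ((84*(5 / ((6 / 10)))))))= 8512 / 3393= 2.51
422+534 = 956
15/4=3.75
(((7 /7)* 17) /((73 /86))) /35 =1462 /2555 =0.57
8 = 8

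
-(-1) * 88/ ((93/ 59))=55.83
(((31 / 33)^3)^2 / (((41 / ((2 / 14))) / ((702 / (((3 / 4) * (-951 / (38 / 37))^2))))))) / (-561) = -133281752797856 / 28605554442608341116303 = -0.00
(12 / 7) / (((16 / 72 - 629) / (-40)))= 4320 / 39613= 0.11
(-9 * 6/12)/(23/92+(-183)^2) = -18/133957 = -0.00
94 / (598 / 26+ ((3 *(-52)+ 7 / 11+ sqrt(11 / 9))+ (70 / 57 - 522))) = -24136054008 / 167702873765 - 12318042 *sqrt(11) / 167702873765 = -0.14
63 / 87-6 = -153 / 29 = -5.28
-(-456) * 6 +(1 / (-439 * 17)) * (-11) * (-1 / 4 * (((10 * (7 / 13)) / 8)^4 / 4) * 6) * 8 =149294141288463 / 54566590208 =2736.00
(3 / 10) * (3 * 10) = 9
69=69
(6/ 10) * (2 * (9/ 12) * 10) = 9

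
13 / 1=13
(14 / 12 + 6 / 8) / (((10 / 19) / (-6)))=-437 / 20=-21.85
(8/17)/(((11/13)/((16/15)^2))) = 26624/42075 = 0.63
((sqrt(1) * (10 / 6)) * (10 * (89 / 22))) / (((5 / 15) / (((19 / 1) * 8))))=338200 / 11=30745.45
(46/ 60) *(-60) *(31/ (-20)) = 713/ 10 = 71.30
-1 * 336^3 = -37933056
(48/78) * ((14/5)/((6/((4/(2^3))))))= 28/195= 0.14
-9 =-9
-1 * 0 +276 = 276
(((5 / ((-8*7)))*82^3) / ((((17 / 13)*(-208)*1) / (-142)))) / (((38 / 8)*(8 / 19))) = -24466955 / 1904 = -12850.29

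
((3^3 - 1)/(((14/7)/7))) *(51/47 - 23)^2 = 96541900/2209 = 43703.89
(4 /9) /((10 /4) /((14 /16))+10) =14 /405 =0.03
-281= -281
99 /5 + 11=154 /5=30.80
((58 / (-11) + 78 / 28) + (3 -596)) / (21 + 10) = -19.21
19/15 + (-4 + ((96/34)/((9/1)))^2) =-34267/13005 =-2.63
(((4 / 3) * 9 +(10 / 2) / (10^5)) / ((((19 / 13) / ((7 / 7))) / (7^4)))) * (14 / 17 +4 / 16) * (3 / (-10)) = -1640562115647 / 258400000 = -6348.92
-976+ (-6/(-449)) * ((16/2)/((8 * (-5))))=-2191126/2245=-976.00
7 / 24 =0.29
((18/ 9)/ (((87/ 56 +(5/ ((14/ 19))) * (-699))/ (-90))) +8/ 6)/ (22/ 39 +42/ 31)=0.71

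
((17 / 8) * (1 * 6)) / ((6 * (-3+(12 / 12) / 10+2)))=-85 / 36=-2.36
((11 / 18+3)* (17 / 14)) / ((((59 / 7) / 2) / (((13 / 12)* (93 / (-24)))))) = -445315 / 101952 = -4.37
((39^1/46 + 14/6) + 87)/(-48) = -12445/6624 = -1.88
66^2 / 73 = 4356 / 73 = 59.67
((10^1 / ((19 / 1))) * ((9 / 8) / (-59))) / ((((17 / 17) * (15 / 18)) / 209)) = -297 / 118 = -2.52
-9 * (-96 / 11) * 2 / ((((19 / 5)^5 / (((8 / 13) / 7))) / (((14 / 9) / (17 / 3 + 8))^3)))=627200000 / 24403696342597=0.00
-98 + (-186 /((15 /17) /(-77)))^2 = 6586618514 /25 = 263464740.56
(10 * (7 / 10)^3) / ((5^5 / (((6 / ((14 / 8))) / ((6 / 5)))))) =49 / 15625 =0.00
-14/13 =-1.08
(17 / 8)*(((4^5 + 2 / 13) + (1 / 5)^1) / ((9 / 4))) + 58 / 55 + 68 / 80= 4990213 / 5148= 969.35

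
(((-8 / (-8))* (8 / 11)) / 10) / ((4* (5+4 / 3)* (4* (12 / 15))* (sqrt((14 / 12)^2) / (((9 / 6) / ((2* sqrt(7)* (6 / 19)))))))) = 9* sqrt(7) / 34496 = 0.00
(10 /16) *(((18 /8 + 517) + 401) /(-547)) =-18405 /17504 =-1.05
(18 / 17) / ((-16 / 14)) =-63 / 68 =-0.93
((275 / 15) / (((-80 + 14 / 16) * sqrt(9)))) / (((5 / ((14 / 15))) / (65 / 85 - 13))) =256256 / 1452735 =0.18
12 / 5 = 2.40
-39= -39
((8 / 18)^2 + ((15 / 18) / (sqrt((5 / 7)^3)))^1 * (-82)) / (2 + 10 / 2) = 16 / 567 -41 * sqrt(35) / 15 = -16.14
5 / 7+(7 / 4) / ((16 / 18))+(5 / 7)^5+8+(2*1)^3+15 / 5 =11761657 / 537824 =21.87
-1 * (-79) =79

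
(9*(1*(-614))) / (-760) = 2763 / 380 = 7.27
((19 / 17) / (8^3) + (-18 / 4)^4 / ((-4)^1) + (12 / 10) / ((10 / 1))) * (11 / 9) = -245088943 / 1958400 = -125.15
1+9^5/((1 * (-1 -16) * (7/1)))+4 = -58454/119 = -491.21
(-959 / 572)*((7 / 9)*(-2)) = 6713 / 2574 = 2.61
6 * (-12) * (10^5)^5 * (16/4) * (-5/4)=3600000000000000000000000000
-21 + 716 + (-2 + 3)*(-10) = 685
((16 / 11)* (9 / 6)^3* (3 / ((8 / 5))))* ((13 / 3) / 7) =1755 / 308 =5.70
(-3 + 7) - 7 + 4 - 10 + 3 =-6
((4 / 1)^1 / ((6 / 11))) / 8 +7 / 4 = 8 / 3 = 2.67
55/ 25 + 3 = 26/ 5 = 5.20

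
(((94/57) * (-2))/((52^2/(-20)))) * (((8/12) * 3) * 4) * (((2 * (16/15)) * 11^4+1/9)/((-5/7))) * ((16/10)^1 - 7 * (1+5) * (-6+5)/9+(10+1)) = -958140433208/6502275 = -147354.65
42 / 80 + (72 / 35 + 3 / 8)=207 / 70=2.96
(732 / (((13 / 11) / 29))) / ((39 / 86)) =6693896 / 169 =39608.85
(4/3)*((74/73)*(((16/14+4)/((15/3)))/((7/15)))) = 2.98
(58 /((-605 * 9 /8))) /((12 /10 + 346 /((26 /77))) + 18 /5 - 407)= -3016 /22031559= -0.00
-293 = -293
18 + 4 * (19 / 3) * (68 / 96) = 647 / 18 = 35.94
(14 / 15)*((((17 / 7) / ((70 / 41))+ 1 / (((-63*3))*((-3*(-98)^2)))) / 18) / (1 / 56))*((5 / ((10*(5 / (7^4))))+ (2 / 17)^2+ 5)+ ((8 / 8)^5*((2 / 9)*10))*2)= 251393655961577 / 243889592625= 1030.77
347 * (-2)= -694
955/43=22.21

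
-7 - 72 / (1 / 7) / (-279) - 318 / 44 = -8471 / 682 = -12.42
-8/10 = -4/5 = -0.80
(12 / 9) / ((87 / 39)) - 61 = -5255 / 87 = -60.40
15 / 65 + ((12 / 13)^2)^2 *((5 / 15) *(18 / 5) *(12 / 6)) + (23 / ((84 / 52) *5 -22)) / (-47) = 2439860704 / 1214842135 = 2.01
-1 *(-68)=68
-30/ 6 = -5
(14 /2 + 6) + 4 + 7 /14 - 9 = 17 /2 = 8.50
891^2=793881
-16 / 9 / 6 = -8 / 27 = -0.30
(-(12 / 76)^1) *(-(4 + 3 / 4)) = 3 / 4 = 0.75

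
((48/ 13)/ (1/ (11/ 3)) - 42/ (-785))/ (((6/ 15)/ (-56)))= -3883768/ 2041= -1902.88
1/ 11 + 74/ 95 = 909/ 1045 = 0.87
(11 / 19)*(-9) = -99 / 19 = -5.21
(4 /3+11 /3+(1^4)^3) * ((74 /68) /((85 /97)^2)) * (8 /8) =1044399 /122825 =8.50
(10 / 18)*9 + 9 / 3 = 8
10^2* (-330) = -33000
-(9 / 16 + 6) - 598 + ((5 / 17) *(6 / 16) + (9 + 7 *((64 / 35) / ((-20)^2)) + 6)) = -20040287 / 34000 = -589.42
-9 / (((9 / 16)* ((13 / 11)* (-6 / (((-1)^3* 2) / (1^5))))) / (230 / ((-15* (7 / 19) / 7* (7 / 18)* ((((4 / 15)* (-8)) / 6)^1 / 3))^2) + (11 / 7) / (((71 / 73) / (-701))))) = -211341720623 / 271362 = -778818.41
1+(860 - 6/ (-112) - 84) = 43515/ 56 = 777.05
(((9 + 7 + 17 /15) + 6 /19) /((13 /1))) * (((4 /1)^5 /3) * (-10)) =-10184704 /2223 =-4581.51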